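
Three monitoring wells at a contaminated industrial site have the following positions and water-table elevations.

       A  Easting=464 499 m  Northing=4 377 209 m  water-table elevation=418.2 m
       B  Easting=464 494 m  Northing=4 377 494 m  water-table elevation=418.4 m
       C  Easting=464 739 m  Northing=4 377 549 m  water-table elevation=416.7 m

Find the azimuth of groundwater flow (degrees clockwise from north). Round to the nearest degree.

Three-point gradient (reference A): Δ to B = (-5, 285, +0.2), Δ to C = (240, 340, -1.5).
∂h/∂x = -0.007068, ∂h/∂y = +0.0005777 (det = -70100).
Flow direction (−∇h) has components (+0.007068 E, -0.0005777 N).
Azimuth = atan2(E, N) = atan2(+0.007068, -0.0005777) = 94.7° ≈ 095°.

095°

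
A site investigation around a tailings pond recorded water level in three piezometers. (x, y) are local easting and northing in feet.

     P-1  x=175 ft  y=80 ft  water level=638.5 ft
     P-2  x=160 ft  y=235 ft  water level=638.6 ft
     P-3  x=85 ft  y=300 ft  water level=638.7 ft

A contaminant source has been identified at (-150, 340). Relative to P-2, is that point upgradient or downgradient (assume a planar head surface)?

upgradient

Taking P-1 as reference: P-2−P-1 = (-15, 155, +0.1); P-3−P-1 = (-90, 220, +0.2).
Solve a·Δx + b·Δy = Δh: det = (-15)·220 − (-90)·155 = 10650.
∂h/∂x = [(+0.1)·220 − (+0.2)·155] / 10650 = -0.0008451
∂h/∂y = [(-15)·(+0.2) − (-90)·(+0.1)] / 10650 = +0.0005634
Head at (-150, 340) = 638.5 + (-0.0008451)·(-325) + (+0.0005634)·(260) = 638.92 ft.
That is higher than the 638.6 ft at P-2, so the point is upgradient.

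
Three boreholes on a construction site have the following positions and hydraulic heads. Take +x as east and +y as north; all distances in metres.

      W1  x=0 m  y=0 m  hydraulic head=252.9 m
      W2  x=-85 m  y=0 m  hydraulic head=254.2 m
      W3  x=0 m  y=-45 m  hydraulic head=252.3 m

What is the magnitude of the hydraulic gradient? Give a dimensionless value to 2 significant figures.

∂h/∂x = (254.2 − 252.9) / (-85 − 0) = -0.01529
∂h/∂y = (252.3 − 252.9) / (-45 − 0) = +0.01333
|∇h| = √(-0.01529² + 0.01333²) = 0.02028

0.020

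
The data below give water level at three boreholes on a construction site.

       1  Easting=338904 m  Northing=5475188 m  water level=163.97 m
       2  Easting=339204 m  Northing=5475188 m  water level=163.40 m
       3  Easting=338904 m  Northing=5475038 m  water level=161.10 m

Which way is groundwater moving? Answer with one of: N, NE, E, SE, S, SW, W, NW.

∂h/∂x = (163.40 − 163.97) / (339204 − 338904) = -0.001900
∂h/∂y = (161.10 − 163.97) / (5475038 − 5475188) = +0.01913
Flow = −∇h = (+0.001900 east, -0.01913 north), which points south.

S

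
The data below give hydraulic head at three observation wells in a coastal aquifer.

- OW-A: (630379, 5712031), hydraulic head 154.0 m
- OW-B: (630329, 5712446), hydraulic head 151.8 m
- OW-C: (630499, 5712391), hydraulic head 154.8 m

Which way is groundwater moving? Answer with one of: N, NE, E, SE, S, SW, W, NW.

W

Taking OW-A as reference: OW-B−OW-A = (-50, 415, -2.2); OW-C−OW-A = (120, 360, +0.8).
Determinant of the coordinate differences = (-50)·360 − 120·415 = -67800.
∂h/∂x = [(-2.2)·360 − (+0.8)·415] / -67800 = +0.01658
∂h/∂y = [(-50)·(+0.8) − 120·(-2.2)] / -67800 = -0.003304
Flow = −∇h = (-0.01658 east, +0.003304 north), which points west.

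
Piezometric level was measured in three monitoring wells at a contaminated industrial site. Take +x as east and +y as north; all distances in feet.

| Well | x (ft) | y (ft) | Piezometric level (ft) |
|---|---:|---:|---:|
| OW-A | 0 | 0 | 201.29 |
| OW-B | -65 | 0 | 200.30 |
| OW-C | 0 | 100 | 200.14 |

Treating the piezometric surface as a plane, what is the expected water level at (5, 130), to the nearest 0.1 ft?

∂h/∂x = (200.30 − 201.29) / (-65 − 0) = +0.01523
∂h/∂y = (200.14 − 201.29) / (100 − 0) = -0.01150
h(5, 130) = 201.29 + (+0.01523)·(5) + (-0.01150)·(130) = 201.29 +0.076 -1.495 = 199.871 ft.

199.9 ft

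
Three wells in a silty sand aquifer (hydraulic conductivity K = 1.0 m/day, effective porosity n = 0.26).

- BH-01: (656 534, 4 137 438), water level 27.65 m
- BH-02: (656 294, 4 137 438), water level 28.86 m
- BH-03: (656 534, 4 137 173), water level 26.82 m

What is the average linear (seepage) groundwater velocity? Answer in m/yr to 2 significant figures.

8.3 m/yr

∂h/∂x = (28.86 − 27.65) / (656294 − 656534) = -0.005042
∂h/∂y = (26.82 − 27.65) / (4137173 − 4137438) = +0.003132
|∇h| = √(-0.005042² + 0.003132²) = 0.005936
Seepage velocity v = K·i/n = 1.0 × 0.005936 / 0.26 = 0.02283 m/day = 8.339 m/yr.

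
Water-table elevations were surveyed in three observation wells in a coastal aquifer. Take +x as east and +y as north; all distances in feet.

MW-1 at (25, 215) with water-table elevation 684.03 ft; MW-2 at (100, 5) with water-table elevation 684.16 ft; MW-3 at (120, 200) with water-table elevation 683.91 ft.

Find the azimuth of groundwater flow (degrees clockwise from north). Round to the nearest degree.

052°

Differences from MW-1: to MW-2 (Δx, Δy, Δh) = (75, -210, +0.13); to MW-3 = (95, -15, -0.12).
Solve a·Δx + b·Δy = Δh: det = 75·(-15) − 95·(-210) = 18825.
∂h/∂x = [(+0.13)·(-15) − (-0.12)·(-210)] / 18825 = -0.001442
∂h/∂y = [75·(-0.12) − 95·(+0.13)] / 18825 = -0.001134
Flow direction (−∇h) has components (+0.001442 E, +0.001134 N).
Azimuth = atan2(E, N) = atan2(+0.001442, +0.001134) = 51.8° ≈ 052°.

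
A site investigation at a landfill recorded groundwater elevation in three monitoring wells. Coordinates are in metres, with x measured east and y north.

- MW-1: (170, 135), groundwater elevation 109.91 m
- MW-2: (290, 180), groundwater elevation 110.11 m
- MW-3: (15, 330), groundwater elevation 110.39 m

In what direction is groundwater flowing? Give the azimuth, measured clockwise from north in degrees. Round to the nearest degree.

191°

With h = a·x + b·y + c and MW-1 as origin, the differences give:
  120·a + 45·b = +0.20
  (-155)·a + 195·b = +0.48
Eliminate b (×195 and ×45, subtract): 30375·a = 17.400 → a = ∂h/∂x = +0.0005728
Back-substitute: b = ∂h/∂y = +0.002917.
Flow direction (−∇h) has components (-0.0005728 E, -0.002917 N).
Azimuth = atan2(E, N) = atan2(-0.0005728, -0.002917) = 191.1° ≈ 191°.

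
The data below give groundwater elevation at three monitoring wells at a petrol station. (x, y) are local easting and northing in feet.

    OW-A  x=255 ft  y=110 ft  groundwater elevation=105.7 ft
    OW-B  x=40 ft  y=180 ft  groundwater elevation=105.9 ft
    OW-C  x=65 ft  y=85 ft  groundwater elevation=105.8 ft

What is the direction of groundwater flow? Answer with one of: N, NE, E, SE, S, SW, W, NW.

With h = a·x + b·y + c and OW-A as origin, the differences give:
  (-215)·a + 70·b = +0.2
  (-190)·a + (-25)·b = +0.1
Eliminate b (×(-25) and ×70, subtract): 18675·a = -12.00 → a = ∂h/∂x = -0.0006426
Back-substitute: b = ∂h/∂y = +0.0008835.
Flow = −∇h = (+0.0006426 east, -0.0008835 north), which points southeast.

SE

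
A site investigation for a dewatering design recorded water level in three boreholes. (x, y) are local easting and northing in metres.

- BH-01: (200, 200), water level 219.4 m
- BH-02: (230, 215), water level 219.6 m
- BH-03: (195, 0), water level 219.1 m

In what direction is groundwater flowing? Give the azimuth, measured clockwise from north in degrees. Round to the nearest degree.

With h = a·x + b·y + c and BH-01 as origin, the differences give:
  30·a + 15·b = +0.2
  (-5)·a + (-200)·b = -0.3
Eliminate b (×(-200) and ×15, subtract): -5925·a = -35.50 → a = ∂h/∂x = +0.005992
Back-substitute: b = ∂h/∂y = +0.001350.
Flow direction (−∇h) has components (-0.005992 E, -0.001350 N).
Azimuth = atan2(E, N) = atan2(-0.005992, -0.001350) = 257.3° ≈ 257°.

257°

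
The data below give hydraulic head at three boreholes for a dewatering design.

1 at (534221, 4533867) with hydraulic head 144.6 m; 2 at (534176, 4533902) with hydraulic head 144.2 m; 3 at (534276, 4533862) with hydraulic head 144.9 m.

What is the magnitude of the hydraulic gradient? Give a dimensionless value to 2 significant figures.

0.0071

Differences from 1: to 2 (Δx, Δy, Δh) = (-45, 35, -0.4); to 3 = (55, -5, +0.3).
Determinant of the coordinate differences = (-45)·(-5) − 55·35 = -1700.
∂h/∂x = [(-0.4)·(-5) − (+0.3)·35] / -1700 = +0.005000
∂h/∂y = [(-45)·(+0.3) − 55·(-0.4)] / -1700 = -0.005000
|∇h| = √(0.005000² + -0.005000²) = 0.007071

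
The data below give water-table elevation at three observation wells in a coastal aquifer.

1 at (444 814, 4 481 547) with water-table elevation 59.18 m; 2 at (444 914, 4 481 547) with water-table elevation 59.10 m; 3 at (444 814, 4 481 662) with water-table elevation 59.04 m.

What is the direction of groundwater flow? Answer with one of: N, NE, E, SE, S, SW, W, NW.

NE

∂h/∂x = (59.10 − 59.18) / (444914 − 444814) = -0.0008000
∂h/∂y = (59.04 − 59.18) / (4481662 − 4481547) = -0.001217
Flow = −∇h = (+0.0008000 east, +0.001217 north), which points northeast.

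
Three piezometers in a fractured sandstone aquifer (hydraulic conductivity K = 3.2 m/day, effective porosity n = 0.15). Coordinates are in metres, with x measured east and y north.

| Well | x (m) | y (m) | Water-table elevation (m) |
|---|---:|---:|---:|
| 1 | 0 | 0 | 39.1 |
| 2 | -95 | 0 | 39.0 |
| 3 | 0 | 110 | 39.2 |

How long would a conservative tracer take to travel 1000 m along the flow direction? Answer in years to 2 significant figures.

∂h/∂x = (39.0 − 39.1) / (-95 − 0) = +0.001053
∂h/∂y = (39.2 − 39.1) / (110 − 0) = +0.0009091
|∇h| = √(0.001053² + 0.0009091²) = 0.001391
Seepage velocity v = K·i/n = 3.2 × 0.001391 / 0.15 = 0.02967 m/day.
t = 1000 / 0.02967 = 3.37e+04 days = 92.3 years.

92 years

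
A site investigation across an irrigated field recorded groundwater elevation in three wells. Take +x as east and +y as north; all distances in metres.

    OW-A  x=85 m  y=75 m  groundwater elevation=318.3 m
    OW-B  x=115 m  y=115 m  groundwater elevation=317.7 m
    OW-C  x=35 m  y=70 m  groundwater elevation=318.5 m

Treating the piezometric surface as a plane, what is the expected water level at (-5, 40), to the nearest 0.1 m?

Differences from OW-A: to OW-B (Δx, Δy, Δh) = (30, 40, -0.6); to OW-C = (-50, -5, +0.2).
Solve a·Δx + b·Δy = Δh: det = 30·(-5) − (-50)·40 = 1850.
∂h/∂x = [(-0.6)·(-5) − (+0.2)·40] / 1850 = -0.002703
∂h/∂y = [30·(+0.2) − (-50)·(-0.6)] / 1850 = -0.01297
h(-5, 40) = 318.3 + (-0.002703)·(-90) + (-0.01297)·(-35) = 318.3 +0.243 +0.454 = 318.997 m.

319.0 m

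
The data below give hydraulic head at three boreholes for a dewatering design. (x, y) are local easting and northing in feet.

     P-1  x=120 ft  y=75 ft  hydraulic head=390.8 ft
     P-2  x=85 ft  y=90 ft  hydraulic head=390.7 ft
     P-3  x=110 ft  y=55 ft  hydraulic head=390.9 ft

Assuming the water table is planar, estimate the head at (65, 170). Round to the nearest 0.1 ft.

390.3 ft

Differences from P-1: to P-2 (Δx, Δy, Δh) = (-35, 15, -0.1); to P-3 = (-10, -20, +0.1).
Solve a·Δx + b·Δy = Δh: det = (-35)·(-20) − (-10)·15 = 850.
∂h/∂x = [(-0.1)·(-20) − (+0.1)·15] / 850 = +0.0005882
∂h/∂y = [(-35)·(+0.1) − (-10)·(-0.1)] / 850 = -0.005294
h(65, 170) = 390.8 + (+0.0005882)·(-55) + (-0.005294)·(95) = 390.8 -0.032 -0.503 = 390.265 ft.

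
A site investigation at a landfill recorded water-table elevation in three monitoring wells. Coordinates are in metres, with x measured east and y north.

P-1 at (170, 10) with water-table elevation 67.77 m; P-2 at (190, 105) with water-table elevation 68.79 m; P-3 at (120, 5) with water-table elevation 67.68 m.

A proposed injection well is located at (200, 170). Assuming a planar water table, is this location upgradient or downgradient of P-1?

upgradient

With h = a·x + b·y + c and P-1 as origin, the differences give:
  20·a + 95·b = +1.02
  (-50)·a + (-5)·b = -0.09
Eliminate b (×(-5) and ×95, subtract): 4650·a = 3.450 → a = ∂h/∂x = +0.0007419
Back-substitute: b = ∂h/∂y = +0.01058.
Head at (200, 170) = 67.77 + (+0.0007419)·(30) + (+0.01058)·(160) = 69.49 m.
That is higher than the 67.77 m at P-1, so the point is upgradient.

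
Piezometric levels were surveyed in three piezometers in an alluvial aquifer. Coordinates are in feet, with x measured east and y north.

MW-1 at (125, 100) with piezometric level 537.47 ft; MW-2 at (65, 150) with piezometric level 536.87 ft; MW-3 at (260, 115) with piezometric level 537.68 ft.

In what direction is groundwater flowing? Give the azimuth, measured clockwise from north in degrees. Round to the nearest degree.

344°

With h = a·x + b·y + c and MW-1 as origin, the differences give:
  (-60)·a + 50·b = -0.60
  135·a + 15·b = +0.21
Eliminate b (×15 and ×50, subtract): -7650·a = -19.500 → a = ∂h/∂x = +0.002549
Back-substitute: b = ∂h/∂y = -0.008941.
Flow direction (−∇h) has components (-0.002549 E, +0.008941 N).
Azimuth = atan2(E, N) = atan2(-0.002549, +0.008941) = 344.1° ≈ 344°.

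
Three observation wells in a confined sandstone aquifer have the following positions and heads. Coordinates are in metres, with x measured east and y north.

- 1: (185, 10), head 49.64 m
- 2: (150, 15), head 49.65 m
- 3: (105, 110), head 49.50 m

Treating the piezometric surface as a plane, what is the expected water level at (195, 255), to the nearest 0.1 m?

Differences from 1: to 2 (Δx, Δy, Δh) = (-35, 5, +0.01); to 3 = (-80, 100, -0.14).
Determinant of the coordinate differences = (-35)·100 − (-80)·5 = -3100.
∂h/∂x = [(+0.01)·100 − (-0.14)·5] / -3100 = -0.0005484
∂h/∂y = [(-35)·(-0.14) − (-80)·(+0.01)] / -3100 = -0.001839
h(195, 255) = 49.64 + (-0.0005484)·(10) + (-0.001839)·(245) = 49.64 -0.005 -0.450 = 49.184 m.

49.2 m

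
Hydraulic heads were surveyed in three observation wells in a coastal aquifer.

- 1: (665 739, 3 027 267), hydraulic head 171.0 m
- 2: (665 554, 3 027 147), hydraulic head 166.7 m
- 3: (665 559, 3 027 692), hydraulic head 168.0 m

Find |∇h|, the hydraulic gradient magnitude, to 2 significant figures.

Differences from 1: to 2 (Δx, Δy, Δh) = (-185, -120, -4.3); to 3 = (-180, 425, -3.0).
Solve a·Δx + b·Δy = Δh: det = (-185)·425 − (-180)·(-120) = -100225.
∂h/∂x = [(-4.3)·425 − (-3.0)·(-120)] / -100225 = +0.02183
∂h/∂y = [(-185)·(-3.0) − (-180)·(-4.3)] / -100225 = +0.002185
|∇h| = √(0.02183² + 0.002185²) = 0.02194

0.022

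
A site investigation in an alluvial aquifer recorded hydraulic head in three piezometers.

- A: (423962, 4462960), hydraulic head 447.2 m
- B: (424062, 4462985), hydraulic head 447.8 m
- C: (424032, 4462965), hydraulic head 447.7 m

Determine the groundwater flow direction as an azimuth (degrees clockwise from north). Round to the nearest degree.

Differences from A: to B (Δx, Δy, Δh) = (100, 25, +0.6); to C = (70, 5, +0.5).
Solve a·Δx + b·Δy = Δh: det = 100·5 − 70·25 = -1250.
∂h/∂x = [(+0.6)·5 − (+0.5)·25] / -1250 = +0.007600
∂h/∂y = [100·(+0.5) − 70·(+0.6)] / -1250 = -0.006400
Flow direction (−∇h) has components (-0.007600 E, +0.006400 N).
Azimuth = atan2(E, N) = atan2(-0.007600, +0.006400) = 310.1° ≈ 310°.

310°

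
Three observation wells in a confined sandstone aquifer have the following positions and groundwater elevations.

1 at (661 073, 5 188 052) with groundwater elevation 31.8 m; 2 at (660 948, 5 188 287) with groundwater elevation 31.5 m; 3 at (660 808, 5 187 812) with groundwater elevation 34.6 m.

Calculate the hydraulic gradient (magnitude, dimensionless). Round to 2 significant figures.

0.0079

Differences from 1: to 2 (Δx, Δy, Δh) = (-125, 235, -0.3); to 3 = (-265, -240, +2.8).
Solve a·Δx + b·Δy = Δh: det = (-125)·(-240) − (-265)·235 = 92275.
∂h/∂x = [(-0.3)·(-240) − (+2.8)·235] / 92275 = -0.006351
∂h/∂y = [(-125)·(+2.8) − (-265)·(-0.3)] / 92275 = -0.004655
|∇h| = √(-0.006351² + -0.004655²) = 0.007874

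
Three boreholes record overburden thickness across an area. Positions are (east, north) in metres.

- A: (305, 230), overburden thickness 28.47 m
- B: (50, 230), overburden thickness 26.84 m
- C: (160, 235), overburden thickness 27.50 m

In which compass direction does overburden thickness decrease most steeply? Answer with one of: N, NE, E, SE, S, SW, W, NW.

NW

With d = a·x + b·y + c and A as origin, the differences give:
  (-255)·a + 0·b = -1.63
  (-145)·a + 5·b = -0.97
Eliminate b (×5 and ×0, subtract): -1275·a = -8.150 → a = ∂d/∂x = +0.006392
Back-substitute: b = ∂d/∂y = -0.008627.
Steepest decrease is along −∇f = (-0.006392 E, +0.008627 N) → northwest.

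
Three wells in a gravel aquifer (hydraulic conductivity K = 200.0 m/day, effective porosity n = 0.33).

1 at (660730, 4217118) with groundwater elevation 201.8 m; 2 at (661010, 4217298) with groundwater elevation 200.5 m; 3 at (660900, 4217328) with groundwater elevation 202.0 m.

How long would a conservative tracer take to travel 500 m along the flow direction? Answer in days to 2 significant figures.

56 days

Differences from 1: to 2 (Δx, Δy, Δh) = (280, 180, -1.3); to 3 = (170, 210, +0.2).
Solve a·Δx + b·Δy = Δh: det = 280·210 − 170·180 = 28200.
∂h/∂x = [(-1.3)·210 − (+0.2)·180] / 28200 = -0.01096
∂h/∂y = [280·(+0.2) − 170·(-1.3)] / 28200 = +0.009823
|∇h| = √(-0.01096² + 0.009823²) = 0.01472
Seepage velocity v = K·i/n = 200.0 × 0.01472 / 0.33 = 8.921 m/day.
t = 500 / 8.921 = 56.05 days.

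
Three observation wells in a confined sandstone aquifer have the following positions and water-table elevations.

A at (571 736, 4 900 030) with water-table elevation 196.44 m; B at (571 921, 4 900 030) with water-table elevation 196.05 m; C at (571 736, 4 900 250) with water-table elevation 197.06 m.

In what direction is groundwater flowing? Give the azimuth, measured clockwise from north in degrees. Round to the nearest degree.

143°

∂h/∂x = (196.05 − 196.44) / (571921 − 571736) = -0.002108
∂h/∂y = (197.06 − 196.44) / (4900250 − 4900030) = +0.002818
Flow direction (−∇h) has components (+0.002108 E, -0.002818 N).
Azimuth = atan2(E, N) = atan2(+0.002108, -0.002818) = 143.2° ≈ 143°.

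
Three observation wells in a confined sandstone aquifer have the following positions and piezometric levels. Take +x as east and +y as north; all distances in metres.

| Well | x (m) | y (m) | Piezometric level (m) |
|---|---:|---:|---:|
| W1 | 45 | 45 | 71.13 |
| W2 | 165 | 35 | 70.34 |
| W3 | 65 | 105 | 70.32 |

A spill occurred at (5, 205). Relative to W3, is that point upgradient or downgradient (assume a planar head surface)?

downgradient

Three-point gradient (reference W1): Δ to W2 = (120, -10, -0.79), Δ to W3 = (20, 60, -0.81).
∂h/∂x = -0.007500, ∂h/∂y = -0.01100 (det = 7400).
Head at (5, 205) = 71.13 + (-0.007500)·(-40) + (-0.01100)·(160) = 69.67 m.
That is lower than the 70.32 m at W3, so the point is downgradient.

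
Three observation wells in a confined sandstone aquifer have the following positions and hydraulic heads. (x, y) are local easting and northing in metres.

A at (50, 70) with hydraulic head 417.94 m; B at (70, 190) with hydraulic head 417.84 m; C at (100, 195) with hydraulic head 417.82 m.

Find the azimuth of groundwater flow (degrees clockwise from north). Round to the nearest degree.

With h = a·x + b·y + c and A as origin, the differences give:
  20·a + 120·b = -0.10
  50·a + 125·b = -0.12
Eliminate b (×125 and ×120, subtract): -3500·a = 1.900 → a = ∂h/∂x = -0.0005429
Back-substitute: b = ∂h/∂y = -0.0007429.
Flow direction (−∇h) has components (+0.0005429 E, +0.0007429 N).
Azimuth = atan2(E, N) = atan2(+0.0005429, +0.0007429) = 36.2° ≈ 036°.

036°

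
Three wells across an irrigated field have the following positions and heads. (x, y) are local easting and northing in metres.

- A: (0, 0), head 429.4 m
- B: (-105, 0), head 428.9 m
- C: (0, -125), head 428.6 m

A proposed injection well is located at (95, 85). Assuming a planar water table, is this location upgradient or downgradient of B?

∂h/∂x = (428.9 − 429.4) / (-105 − 0) = +0.004762
∂h/∂y = (428.6 − 429.4) / (-125 − 0) = +0.006400
Head at (95, 85) = 429.4 + (+0.004762)·(95) + (+0.006400)·(85) = 430.40 m.
That is higher than the 428.9 m at B, so the point is upgradient.

upgradient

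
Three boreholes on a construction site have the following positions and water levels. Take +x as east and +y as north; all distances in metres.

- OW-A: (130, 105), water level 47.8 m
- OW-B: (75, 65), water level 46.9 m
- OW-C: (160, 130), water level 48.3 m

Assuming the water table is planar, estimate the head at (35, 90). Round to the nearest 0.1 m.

46.4 m

With h = a·x + b·y + c and OW-A as origin, the differences give:
  (-55)·a + (-40)·b = -0.9
  30·a + 25·b = +0.5
Eliminate b (×25 and ×(-40), subtract): -175·a = -2.50 → a = ∂h/∂x = +0.01429
Back-substitute: b = ∂h/∂y = +0.002857.
h(35, 90) = 47.8 + (+0.01429)·(-95) + (+0.002857)·(-15) = 47.8 -1.357 -0.043 = 46.400 m.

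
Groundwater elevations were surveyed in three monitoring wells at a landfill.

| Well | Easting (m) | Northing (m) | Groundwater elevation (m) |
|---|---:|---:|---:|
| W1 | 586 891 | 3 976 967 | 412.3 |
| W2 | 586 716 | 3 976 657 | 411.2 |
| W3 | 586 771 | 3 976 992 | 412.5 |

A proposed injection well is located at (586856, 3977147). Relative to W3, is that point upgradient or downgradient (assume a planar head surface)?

With h = a·x + b·y + c and W1 as origin, the differences give:
  (-175)·a + (-310)·b = -1.1
  (-120)·a + 25·b = +0.2
Eliminate b (×25 and ×(-310), subtract): -41575·a = 34.50 → a = ∂h/∂x = -0.0008298
Back-substitute: b = ∂h/∂y = +0.004017.
Head at (586856, 3977147) = 412.3 + (-0.0008298)·(-35) + (+0.004017)·(180) = 413.05 m.
That is higher than the 412.5 m at W3, so the point is upgradient.

upgradient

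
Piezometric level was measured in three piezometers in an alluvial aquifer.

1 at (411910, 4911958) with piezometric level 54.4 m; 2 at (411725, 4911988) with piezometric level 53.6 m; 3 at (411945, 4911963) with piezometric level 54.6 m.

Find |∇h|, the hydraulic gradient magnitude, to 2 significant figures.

0.0068

With h = a·x + b·y + c and 1 as origin, the differences give:
  (-185)·a + 30·b = -0.8
  35·a + 5·b = +0.2
Eliminate b (×5 and ×30, subtract): -1975·a = -10.00 → a = ∂h/∂x = +0.005063
Back-substitute: b = ∂h/∂y = +0.004557.
|∇h| = √(0.005063² + 0.004557²) = 0.006812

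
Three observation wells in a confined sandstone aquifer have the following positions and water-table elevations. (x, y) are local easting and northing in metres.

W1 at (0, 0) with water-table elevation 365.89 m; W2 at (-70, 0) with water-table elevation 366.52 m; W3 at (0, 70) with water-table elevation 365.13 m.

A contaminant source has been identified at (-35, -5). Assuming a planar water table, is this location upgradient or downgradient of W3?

∂h/∂x = (366.52 − 365.89) / (-70 − 0) = -0.009000
∂h/∂y = (365.13 − 365.89) / (70 − 0) = -0.01086
Head at (-35, -5) = 365.89 + (-0.009000)·(-35) + (-0.01086)·(-5) = 366.26 m.
That is higher than the 365.13 m at W3, so the point is upgradient.

upgradient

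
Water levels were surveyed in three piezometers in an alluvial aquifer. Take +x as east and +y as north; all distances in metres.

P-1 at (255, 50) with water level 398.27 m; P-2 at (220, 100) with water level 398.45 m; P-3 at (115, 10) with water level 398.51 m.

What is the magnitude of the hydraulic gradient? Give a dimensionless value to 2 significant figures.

0.0030

Three-point gradient (reference P-1): Δ to P-2 = (-35, 50, +0.18), Δ to P-3 = (-140, -40, +0.24).
∂h/∂x = -0.002286, ∂h/∂y = +0.002000 (det = 8400).
|∇h| = √(-0.002286² + 0.002000²) = 0.003037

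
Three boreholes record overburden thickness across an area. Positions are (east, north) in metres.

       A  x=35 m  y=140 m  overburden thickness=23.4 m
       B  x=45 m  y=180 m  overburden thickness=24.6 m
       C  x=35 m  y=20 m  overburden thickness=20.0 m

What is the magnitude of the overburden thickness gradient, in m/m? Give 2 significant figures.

Three-point gradient (reference A): Δ to B = (10, 40, +1.2), Δ to C = (0, -120, -3.4).
∂d/∂x = +0.006667, ∂d/∂y = +0.02833 (det = -1200).
|∇f| = √(0.006667² + 0.02833²) = 0.0291 m/m

0.029 m/m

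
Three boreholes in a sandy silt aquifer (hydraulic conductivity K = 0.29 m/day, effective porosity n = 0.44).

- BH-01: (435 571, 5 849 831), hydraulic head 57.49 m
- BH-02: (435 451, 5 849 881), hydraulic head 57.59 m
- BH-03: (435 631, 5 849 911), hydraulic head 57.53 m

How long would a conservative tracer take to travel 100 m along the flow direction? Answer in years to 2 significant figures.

420 years

Differences from BH-01: to BH-02 (Δx, Δy, Δh) = (-120, 50, +0.10); to BH-03 = (60, 80, +0.04).
Solve a·Δx + b·Δy = Δh: det = (-120)·80 − 60·50 = -12600.
∂h/∂x = [(+0.10)·80 − (+0.04)·50] / -12600 = -0.0004762
∂h/∂y = [(-120)·(+0.04) − 60·(+0.10)] / -12600 = +0.0008571
|∇h| = √(-0.0004762² + 0.0008571²) = 0.0009805
Seepage velocity v = K·i/n = 0.29 × 0.0009805 / 0.44 = 0.0006462 m/day.
t = 100 / 0.0006462 = 1.548e+05 days = 424 years.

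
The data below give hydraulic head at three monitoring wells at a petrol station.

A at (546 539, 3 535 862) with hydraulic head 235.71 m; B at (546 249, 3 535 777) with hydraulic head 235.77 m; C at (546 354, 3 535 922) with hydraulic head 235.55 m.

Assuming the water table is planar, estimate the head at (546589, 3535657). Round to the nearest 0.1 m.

With h = a·x + b·y + c and A as origin, the differences give:
  (-290)·a + (-85)·b = +0.06
  (-185)·a + 60·b = -0.16
Eliminate b (×60 and ×(-85), subtract): -33125·a = -10.000 → a = ∂h/∂x = +0.0003019
Back-substitute: b = ∂h/∂y = -0.001736.
h(546589, 3535657) = 235.71 + (+0.0003019)·(50) + (-0.001736)·(-205) = 235.71 +0.015 +0.356 = 236.081 m.

236.1 m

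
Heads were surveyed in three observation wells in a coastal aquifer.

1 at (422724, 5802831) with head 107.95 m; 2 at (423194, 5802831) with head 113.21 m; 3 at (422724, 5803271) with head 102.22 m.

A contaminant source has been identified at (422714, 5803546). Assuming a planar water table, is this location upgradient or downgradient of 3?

∂h/∂x = (113.21 − 107.95) / (423194 − 422724) = +0.01119
∂h/∂y = (102.22 − 107.95) / (5803271 − 5802831) = -0.01302
Head at (422714, 5803546) = 107.95 + (+0.01119)·(-10) + (-0.01302)·(715) = 98.53 m.
That is lower than the 102.22 m at 3, so the point is downgradient.

downgradient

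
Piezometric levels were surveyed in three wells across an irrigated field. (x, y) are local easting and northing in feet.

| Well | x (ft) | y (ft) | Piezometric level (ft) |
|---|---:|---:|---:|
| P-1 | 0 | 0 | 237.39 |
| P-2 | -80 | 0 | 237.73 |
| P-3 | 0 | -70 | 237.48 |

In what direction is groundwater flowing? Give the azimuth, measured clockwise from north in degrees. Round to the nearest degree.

073°

∂h/∂x = (237.73 − 237.39) / (-80 − 0) = -0.004250
∂h/∂y = (237.48 − 237.39) / (-70 − 0) = -0.001286
Flow direction (−∇h) has components (+0.004250 E, +0.001286 N).
Azimuth = atan2(E, N) = atan2(+0.004250, +0.001286) = 73.2° ≈ 073°.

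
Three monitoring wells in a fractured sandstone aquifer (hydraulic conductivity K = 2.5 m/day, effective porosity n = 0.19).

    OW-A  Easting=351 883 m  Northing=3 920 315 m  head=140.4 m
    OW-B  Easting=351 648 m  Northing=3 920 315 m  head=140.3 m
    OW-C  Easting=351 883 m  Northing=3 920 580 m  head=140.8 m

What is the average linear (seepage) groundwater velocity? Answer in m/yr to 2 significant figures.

7.5 m/yr

∂h/∂x = (140.3 − 140.4) / (351648 − 351883) = +0.0004255
∂h/∂y = (140.8 − 140.4) / (3920580 − 3920315) = +0.001509
|∇h| = √(0.0004255² + 0.001509²) = 0.001568
Seepage velocity v = K·i/n = 2.5 × 0.001568 / 0.19 = 0.02063 m/day = 7.535 m/yr.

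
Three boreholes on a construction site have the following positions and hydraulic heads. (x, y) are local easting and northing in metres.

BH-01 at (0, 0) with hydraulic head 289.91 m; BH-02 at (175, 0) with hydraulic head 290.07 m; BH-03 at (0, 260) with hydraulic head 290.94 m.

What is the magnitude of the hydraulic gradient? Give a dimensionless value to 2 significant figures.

0.0041

∂h/∂x = (290.07 − 289.91) / (175 − 0) = +0.0009143
∂h/∂y = (290.94 − 289.91) / (260 − 0) = +0.003962
|∇h| = √(0.0009143² + 0.003962²) = 0.004066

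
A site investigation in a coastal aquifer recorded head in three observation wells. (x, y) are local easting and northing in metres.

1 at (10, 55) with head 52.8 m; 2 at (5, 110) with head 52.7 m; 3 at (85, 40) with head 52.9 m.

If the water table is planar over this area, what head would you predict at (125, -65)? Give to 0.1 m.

With h = a·x + b·y + c and 1 as origin, the differences give:
  (-5)·a + 55·b = -0.1
  75·a + (-15)·b = +0.1
Eliminate b (×(-15) and ×55, subtract): -4050·a = -4.00 → a = ∂h/∂x = +0.0009877
Back-substitute: b = ∂h/∂y = -0.001728.
h(125, -65) = 52.8 + (+0.0009877)·(115) + (-0.001728)·(-120) = 52.8 +0.114 +0.207 = 53.121 m.

53.1 m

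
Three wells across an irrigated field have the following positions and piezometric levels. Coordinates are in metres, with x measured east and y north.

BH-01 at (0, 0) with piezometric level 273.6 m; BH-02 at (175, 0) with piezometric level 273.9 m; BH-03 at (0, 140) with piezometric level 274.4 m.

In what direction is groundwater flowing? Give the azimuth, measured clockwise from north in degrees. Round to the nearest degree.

∂h/∂x = (273.9 − 273.6) / (175 − 0) = +0.001714
∂h/∂y = (274.4 − 273.6) / (140 − 0) = +0.005714
Flow direction (−∇h) has components (-0.001714 E, -0.005714 N).
Azimuth = atan2(E, N) = atan2(-0.001714, -0.005714) = 196.7° ≈ 197°.

197°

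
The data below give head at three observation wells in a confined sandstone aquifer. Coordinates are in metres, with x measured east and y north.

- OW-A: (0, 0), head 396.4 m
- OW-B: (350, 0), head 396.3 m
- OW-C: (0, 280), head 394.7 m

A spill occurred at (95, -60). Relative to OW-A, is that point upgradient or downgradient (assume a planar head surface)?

∂h/∂x = (396.3 − 396.4) / (350 − 0) = -0.0002857
∂h/∂y = (394.7 − 396.4) / (280 − 0) = -0.006071
Head at (95, -60) = 396.4 + (-0.0002857)·(95) + (-0.006071)·(-60) = 396.74 m.
That is higher than the 396.4 m at OW-A, so the point is upgradient.

upgradient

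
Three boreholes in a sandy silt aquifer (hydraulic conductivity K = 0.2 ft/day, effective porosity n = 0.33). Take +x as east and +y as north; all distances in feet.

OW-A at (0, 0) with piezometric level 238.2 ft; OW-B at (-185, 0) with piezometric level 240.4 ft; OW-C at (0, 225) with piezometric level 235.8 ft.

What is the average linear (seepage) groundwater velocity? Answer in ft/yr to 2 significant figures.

3.5 ft/yr

∂h/∂x = (240.4 − 238.2) / (-185 − 0) = -0.01189
∂h/∂y = (235.8 − 238.2) / (225 − 0) = -0.01067
|∇h| = √(-0.01189² + -0.01067²) = 0.01598
Seepage velocity v = K·i/n = 0.2 × 0.01598 / 0.33 = 0.009685 ft/day = 3.537 ft/yr.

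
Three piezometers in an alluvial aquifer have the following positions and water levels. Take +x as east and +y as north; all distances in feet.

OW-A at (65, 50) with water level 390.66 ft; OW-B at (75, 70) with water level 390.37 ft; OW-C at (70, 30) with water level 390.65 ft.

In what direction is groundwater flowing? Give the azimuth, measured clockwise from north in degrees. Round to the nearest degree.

077°

Taking OW-A as reference: OW-B−OW-A = (10, 20, -0.29); OW-C−OW-A = (5, -20, -0.01).
Determinant of the coordinate differences = 10·(-20) − 5·20 = -300.
∂h/∂x = [(-0.29)·(-20) − (-0.01)·20] / -300 = -0.02000
∂h/∂y = [10·(-0.01) − 5·(-0.29)] / -300 = -0.004500
Flow direction (−∇h) has components (+0.02000 E, +0.004500 N).
Azimuth = atan2(E, N) = atan2(+0.02000, +0.004500) = 77.3° ≈ 077°.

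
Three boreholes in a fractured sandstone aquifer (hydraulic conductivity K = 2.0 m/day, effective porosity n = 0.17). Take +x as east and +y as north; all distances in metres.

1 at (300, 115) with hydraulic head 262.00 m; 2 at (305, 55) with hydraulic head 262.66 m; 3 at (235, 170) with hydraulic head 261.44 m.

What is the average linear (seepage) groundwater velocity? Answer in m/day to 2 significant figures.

0.13 m/day

With h = a·x + b·y + c and 1 as origin, the differences give:
  5·a + (-60)·b = +0.66
  (-65)·a + 55·b = -0.56
Eliminate b (×55 and ×(-60), subtract): -3625·a = 2.700 → a = ∂h/∂x = -0.0007448
Back-substitute: b = ∂h/∂y = -0.01106.
|∇h| = √(-0.0007448² + -0.01106²) = 0.01109
Seepage velocity v = K·i/n = 2.0 × 0.01109 / 0.17 = 0.1305 m/day.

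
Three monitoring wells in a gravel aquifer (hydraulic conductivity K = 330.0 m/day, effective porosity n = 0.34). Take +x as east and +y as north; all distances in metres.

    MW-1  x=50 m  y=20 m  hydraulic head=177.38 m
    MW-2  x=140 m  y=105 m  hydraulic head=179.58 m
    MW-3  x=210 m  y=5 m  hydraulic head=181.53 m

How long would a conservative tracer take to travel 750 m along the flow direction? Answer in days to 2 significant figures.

With h = a·x + b·y + c and MW-1 as origin, the differences give:
  90·a + 85·b = +2.20
  160·a + (-15)·b = +4.15
Eliminate b (×(-15) and ×85, subtract): -14950·a = -385.750 → a = ∂h/∂x = +0.02580
Back-substitute: b = ∂h/∂y = -0.001438.
|∇h| = √(0.02580² + -0.001438²) = 0.02584
Seepage velocity v = K·i/n = 330.0 × 0.02584 / 0.34 = 25.08 m/day.
t = 750 / 25.08 = 29.9 days.

30 days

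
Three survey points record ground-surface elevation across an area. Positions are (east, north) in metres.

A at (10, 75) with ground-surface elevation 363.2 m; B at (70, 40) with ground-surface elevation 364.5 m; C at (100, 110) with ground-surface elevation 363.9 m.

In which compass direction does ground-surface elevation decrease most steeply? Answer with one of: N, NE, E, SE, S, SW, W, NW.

NW

Differences from A: to B (Δx, Δy, Δh) = (60, -35, +1.3); to C = (90, 35, +0.7).
Solve a·Δx + b·Δy = Δz: det = 60·35 − 90·(-35) = 5250.
∂z/∂x = [(+1.3)·35 − (+0.7)·(-35)] / 5250 = +0.01333
∂z/∂y = [60·(+0.7) − 90·(+1.3)] / 5250 = -0.01429
Steepest decrease is along −∇f = (-0.01333 E, +0.01429 N) → northwest.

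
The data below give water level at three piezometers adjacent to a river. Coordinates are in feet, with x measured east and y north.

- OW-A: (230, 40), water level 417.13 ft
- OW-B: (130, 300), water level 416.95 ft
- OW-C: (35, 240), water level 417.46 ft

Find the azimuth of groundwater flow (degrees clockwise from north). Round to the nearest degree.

Three-point gradient (reference OW-A): Δ to OW-B = (-100, 260, -0.18), Δ to OW-C = (-195, 200, +0.33).
∂h/∂x = -0.003967, ∂h/∂y = -0.002218 (det = 30700).
Flow direction (−∇h) has components (+0.003967 E, +0.002218 N).
Azimuth = atan2(E, N) = atan2(+0.003967, +0.002218) = 60.8° ≈ 061°.

061°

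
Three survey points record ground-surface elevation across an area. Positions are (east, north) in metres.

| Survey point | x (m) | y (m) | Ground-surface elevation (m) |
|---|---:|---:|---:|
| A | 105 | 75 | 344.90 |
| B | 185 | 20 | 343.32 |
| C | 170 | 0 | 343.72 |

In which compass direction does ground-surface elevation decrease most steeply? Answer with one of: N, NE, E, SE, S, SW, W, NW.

Differences from A: to B (Δx, Δy, Δh) = (80, -55, -1.58); to C = (65, -75, -1.18).
Determinant of the coordinate differences = 80·(-75) − 65·(-55) = -2425.
∂z/∂x = [(-1.58)·(-75) − (-1.18)·(-55)] / -2425 = -0.02210
∂z/∂y = [80·(-1.18) − 65·(-1.58)] / -2425 = -0.003423
Steepest decrease is along −∇f = (+0.02210 E, +0.003423 N) → east.

E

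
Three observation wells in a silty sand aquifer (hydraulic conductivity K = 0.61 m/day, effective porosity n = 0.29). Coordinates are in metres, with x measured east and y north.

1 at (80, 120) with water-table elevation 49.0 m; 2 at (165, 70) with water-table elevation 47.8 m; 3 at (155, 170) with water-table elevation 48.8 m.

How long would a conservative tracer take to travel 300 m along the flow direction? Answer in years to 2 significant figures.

Taking 1 as reference: 2−1 = (85, -50, -1.2); 3−1 = (75, 50, -0.2).
Determinant of the coordinate differences = 85·50 − 75·(-50) = 8000.
∂h/∂x = [(-1.2)·50 − (-0.2)·(-50)] / 8000 = -0.008750
∂h/∂y = [85·(-0.2) − 75·(-1.2)] / 8000 = +0.009125
|∇h| = √(-0.008750² + 0.009125²) = 0.01264
Seepage velocity v = K·i/n = 0.61 × 0.01264 / 0.29 = 0.02659 m/day.
t = 300 / 0.02659 = 1.128e+04 days = 30.9 years.

31 years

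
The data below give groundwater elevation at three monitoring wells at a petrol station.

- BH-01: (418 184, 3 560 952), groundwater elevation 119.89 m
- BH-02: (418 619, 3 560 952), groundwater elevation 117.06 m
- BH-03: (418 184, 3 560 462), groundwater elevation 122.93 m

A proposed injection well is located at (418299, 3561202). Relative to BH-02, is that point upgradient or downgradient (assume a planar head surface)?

∂h/∂x = (117.06 − 119.89) / (418619 − 418184) = -0.006506
∂h/∂y = (122.93 − 119.89) / (3560462 − 3560952) = -0.006204
Head at (418299, 3561202) = 119.89 + (-0.006506)·(115) + (-0.006204)·(250) = 117.59 m.
That is higher than the 117.06 m at BH-02, so the point is upgradient.

upgradient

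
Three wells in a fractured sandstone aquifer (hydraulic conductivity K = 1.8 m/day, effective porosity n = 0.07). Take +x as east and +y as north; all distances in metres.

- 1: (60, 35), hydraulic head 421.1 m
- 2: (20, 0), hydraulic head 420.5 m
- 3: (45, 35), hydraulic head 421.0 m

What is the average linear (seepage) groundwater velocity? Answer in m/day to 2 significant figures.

0.30 m/day

With h = a·x + b·y + c and 1 as origin, the differences give:
  (-40)·a + (-35)·b = -0.6
  (-15)·a + 0·b = -0.1
Eliminate b (×0 and ×(-35), subtract): -525·a = -3.50 → a = ∂h/∂x = +0.006667
Back-substitute: b = ∂h/∂y = +0.009524.
|∇h| = √(0.006667² + 0.009524²) = 0.01163
Seepage velocity v = K·i/n = 1.8 × 0.01163 / 0.07 = 0.2991 m/day.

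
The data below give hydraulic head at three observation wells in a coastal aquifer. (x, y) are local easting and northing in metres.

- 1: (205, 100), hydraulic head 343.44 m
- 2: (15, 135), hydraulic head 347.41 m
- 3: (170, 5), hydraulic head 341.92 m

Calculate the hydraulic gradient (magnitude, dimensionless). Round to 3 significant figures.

Taking 1 as reference: 2−1 = (-190, 35, +3.97); 3−1 = (-35, -95, -1.52).
Determinant of the coordinate differences = (-190)·(-95) − (-35)·35 = 19275.
∂h/∂x = [(+3.97)·(-95) − (-1.52)·35] / 19275 = -0.01681
∂h/∂y = [(-190)·(-1.52) − (-35)·(+3.97)] / 19275 = +0.02219
|∇h| = √(-0.01681² + 0.02219²) = 0.02784

0.0278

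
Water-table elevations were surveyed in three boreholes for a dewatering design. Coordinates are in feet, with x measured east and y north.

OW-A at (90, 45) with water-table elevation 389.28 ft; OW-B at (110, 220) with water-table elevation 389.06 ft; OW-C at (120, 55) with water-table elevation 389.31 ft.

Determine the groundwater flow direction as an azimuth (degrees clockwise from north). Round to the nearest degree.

314°

Three-point gradient (reference OW-A): Δ to OW-B = (20, 175, -0.22), Δ to OW-C = (30, 10, +0.03).
∂h/∂x = +0.001475, ∂h/∂y = -0.001426 (det = -5050).
Flow direction (−∇h) has components (-0.001475 E, +0.001426 N).
Azimuth = atan2(E, N) = atan2(-0.001475, +0.001426) = 314.0° ≈ 314°.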